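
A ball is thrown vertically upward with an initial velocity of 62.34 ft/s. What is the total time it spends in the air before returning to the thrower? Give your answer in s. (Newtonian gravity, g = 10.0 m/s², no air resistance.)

v₀ = 62.34 ft/s × 0.3048 = 19.0012 m/s
t_total = 2 × v₀ / g = 2 × 19.0012 / 10.0 = 3.8 s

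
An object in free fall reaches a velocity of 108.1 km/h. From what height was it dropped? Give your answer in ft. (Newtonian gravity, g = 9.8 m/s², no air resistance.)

v = 108.1 km/h × 0.2777777777777778 = 30.0278 m/s
h = v² / (2g) = 30.0278² / (2 × 9.8) = 46.0035 m
h = 46.0035 m / 0.3048 = 150.9 ft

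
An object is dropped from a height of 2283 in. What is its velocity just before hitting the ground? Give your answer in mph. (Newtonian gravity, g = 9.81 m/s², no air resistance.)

h = 2283 in × 0.0254 = 57.9882 m
v = √(2gh) = √(2 × 9.81 × 57.9882) = 33.7302 m/s
v = 33.7302 m/s / 0.44704 = 75.45 mph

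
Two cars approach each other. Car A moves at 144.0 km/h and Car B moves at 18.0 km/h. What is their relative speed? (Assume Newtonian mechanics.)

v_rel = v_A + v_B = 144.0 + 18.0 = 162.0 km/h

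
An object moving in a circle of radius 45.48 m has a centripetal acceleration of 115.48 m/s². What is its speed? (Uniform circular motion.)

v = √(a_c × r) = √(115.48 × 45.48) = 72.47 m/s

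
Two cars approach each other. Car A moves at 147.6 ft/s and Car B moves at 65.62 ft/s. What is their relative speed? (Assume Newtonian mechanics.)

v_rel = v_A + v_B = 147.6 + 65.62 = 213.22 ft/s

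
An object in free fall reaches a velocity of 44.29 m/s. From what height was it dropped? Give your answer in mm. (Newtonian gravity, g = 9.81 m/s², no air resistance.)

h = v² / (2g) = 44.29² / (2 × 9.81) = 99.9798 m
h = 99.9798 m / 0.001 = 99980 mm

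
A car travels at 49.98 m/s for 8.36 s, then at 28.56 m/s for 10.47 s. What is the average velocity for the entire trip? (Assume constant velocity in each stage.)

d₁ = v₁t₁ = 49.98 × 8.36 = 417.8328 m
d₂ = v₂t₂ = 28.56 × 10.47 = 299.0232 m
d_total = 716.856 m, t_total = 18.83 s
v_avg = d_total/t_total = 716.856/18.83 = 38.07 m/s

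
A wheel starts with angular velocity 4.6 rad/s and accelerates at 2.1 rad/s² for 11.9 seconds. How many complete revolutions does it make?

θ = ω₀t + ½αt² = 4.6×11.9 + ½×2.1×11.9² = 203.4305 rad
Total revolutions = θ/(2π) = 203.4305/(2π) = 32.38
Complete revolutions = ⌊32.38⌋ = 32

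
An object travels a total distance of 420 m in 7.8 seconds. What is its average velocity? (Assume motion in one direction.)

v_avg = Δd / Δt = 420 / 7.8 = 53.85 m/s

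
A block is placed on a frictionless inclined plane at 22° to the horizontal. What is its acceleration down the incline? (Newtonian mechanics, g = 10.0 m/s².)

a = g sin(θ) = 10.0 × sin(22°) = 10.0 × 0.3746 = 3.75 m/s²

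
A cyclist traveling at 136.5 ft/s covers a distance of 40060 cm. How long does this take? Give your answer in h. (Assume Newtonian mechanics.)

d = 40060 cm × 0.01 = 400.6 m
v = 136.5 ft/s × 0.3048 = 41.6052 m/s
t = d / v = 400.6 / 41.6052 = 9.6286 s
t = 9.6286 s / 3600.0 = 0.002675 h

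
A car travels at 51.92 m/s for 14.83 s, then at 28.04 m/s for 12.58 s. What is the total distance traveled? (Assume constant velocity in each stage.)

d₁ = v₁t₁ = 51.92 × 14.83 = 769.9736 m
d₂ = v₂t₂ = 28.04 × 12.58 = 352.7432 m
d_total = 769.9736 + 352.7432 = 1122.72 m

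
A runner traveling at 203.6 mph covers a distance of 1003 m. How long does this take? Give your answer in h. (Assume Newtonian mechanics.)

v = 203.6 mph × 0.44704 = 91.0173 m/s
t = d / v = 1003 / 91.0173 = 11.0199 s
t = 11.0199 s / 3600.0 = 0.003061 h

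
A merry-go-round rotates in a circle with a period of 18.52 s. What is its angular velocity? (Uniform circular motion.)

ω = 2π/T = 2π/18.52 = 0.3393 rad/s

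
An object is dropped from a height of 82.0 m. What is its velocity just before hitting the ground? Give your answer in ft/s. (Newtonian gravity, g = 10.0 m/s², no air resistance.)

v = √(2gh) = √(2 × 10.0 × 82.0) = 40.4969 m/s
v = 40.4969 m/s / 0.3048 = 132.9 ft/s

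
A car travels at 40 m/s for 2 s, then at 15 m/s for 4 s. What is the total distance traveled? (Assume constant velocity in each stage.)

d₁ = v₁t₁ = 40 × 2 = 80 m
d₂ = v₂t₂ = 15 × 4 = 60 m
d_total = 80 + 60 = 140 m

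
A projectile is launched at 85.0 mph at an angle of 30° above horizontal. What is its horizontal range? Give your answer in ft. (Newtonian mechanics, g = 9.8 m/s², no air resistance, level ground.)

v₀ = 85.0 mph × 0.44704 = 37.9984 m/s
R = v₀² × sin(2θ) / g = 37.9984² × sin(2 × 30°) / 9.8 = 1443.88 × 0.866025 / 9.8 = 127.596 m
R = 127.596 m / 0.3048 = 418.6 ft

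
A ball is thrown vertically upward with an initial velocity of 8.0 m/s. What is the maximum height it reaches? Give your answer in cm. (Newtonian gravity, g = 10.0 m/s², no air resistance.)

h_max = v₀² / (2g) = 8.0² / (2 × 10.0) = 64.0 / 20.0 = 3.2 m
h_max = 3.2 m / 0.01 = 320.0 cm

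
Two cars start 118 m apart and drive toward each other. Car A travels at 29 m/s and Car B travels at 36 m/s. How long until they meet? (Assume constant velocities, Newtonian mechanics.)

Combined speed: v_combined = 29 + 36 = 65 m/s
Time to meet: t = d/v_combined = 118/65 = 1.82 s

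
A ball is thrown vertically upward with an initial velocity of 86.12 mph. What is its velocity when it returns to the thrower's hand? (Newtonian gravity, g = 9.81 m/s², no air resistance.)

By conservation of energy (no air resistance), the ball returns to the throw height with the same speed as launch, but directed downward.
|v_ground| = v₀ = 86.12 mph
v_ground = 86.12 mph (downward)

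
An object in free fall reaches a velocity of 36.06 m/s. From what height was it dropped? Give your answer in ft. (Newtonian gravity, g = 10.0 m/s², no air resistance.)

h = v² / (2g) = 36.06² / (2 × 10.0) = 65.0162 m
h = 65.0162 m / 0.3048 = 213.3 ft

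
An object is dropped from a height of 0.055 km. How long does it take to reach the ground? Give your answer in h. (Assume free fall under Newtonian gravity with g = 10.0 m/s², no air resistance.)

h = 0.055 km × 1000.0 = 55.0 m
t = √(2h/g) = √(2 × 55.0 / 10.0) = 3.31662 s
t = 3.31662 s / 3600.0 = 0.0009213 h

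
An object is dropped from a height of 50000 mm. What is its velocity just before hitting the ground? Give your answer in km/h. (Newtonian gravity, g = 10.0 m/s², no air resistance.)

h = 50000 mm × 0.001 = 50.0 m
v = √(2gh) = √(2 × 10.0 × 50.0) = 31.6228 m/s
v = 31.6228 m/s / 0.2777777777777778 = 113.8 km/h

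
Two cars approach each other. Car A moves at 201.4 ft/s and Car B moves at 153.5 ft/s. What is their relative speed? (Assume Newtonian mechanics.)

v_rel = v_A + v_B = 201.4 + 153.5 = 354.9 ft/s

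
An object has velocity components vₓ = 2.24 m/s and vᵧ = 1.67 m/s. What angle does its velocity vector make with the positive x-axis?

θ = arctan(vᵧ/vₓ) = arctan(1.67/2.24) = 36.71°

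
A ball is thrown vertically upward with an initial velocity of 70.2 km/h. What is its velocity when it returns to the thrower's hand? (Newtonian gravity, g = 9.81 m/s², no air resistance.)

By conservation of energy (no air resistance), the ball returns to the throw height with the same speed as launch, but directed downward.
|v_ground| = v₀ = 70.2 km/h
v_ground = 70.2 km/h (downward)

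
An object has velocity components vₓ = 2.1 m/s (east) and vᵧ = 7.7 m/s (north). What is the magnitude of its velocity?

|v| = √(vₓ² + vᵧ²) = √(2.1² + 7.7²) = √(63.7) = 7.98 m/s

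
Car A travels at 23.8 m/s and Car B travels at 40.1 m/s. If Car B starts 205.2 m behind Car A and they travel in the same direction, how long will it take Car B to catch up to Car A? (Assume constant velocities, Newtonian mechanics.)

Relative speed: v_rel = 40.1 - 23.8 = 16.3 m/s
Time to catch: t = d₀/v_rel = 205.2/16.3 = 12.59 s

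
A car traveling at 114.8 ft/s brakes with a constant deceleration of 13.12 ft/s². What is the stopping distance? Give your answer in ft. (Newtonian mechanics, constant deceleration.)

v₀ = 114.8 ft/s × 0.3048 = 34.991 m/s
a = 13.12 ft/s² × 0.3048 = 3.99898 m/s²
d = v₀² / (2a) = 34.991² / (2 × 3.99898) = 1224.37 / 7.99796 = 153.085 m
d = 153.085 m / 0.3048 = 502.2 ft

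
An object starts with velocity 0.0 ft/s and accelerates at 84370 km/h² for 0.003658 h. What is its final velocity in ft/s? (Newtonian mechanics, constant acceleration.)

v₀ = 0.0 ft/s × 0.3048 = 0.0 m/s
a = 84370 km/h² × 7.716049382716049e-05 = 6.51003 m/s²
t = 0.003658 h × 3600.0 = 13.1688 s
v = v₀ + a × t = 0.0 + 6.51003 × 13.1688 = 85.7293 m/s
v = 85.7293 m/s / 0.3048 = 281.3 ft/s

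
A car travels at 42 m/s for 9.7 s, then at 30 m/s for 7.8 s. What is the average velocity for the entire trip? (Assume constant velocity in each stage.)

d₁ = v₁t₁ = 42 × 9.7 = 407.4 m
d₂ = v₂t₂ = 30 × 7.8 = 234.0 m
d_total = 641.4 m, t_total = 17.5 s
v_avg = d_total/t_total = 641.4/17.5 = 36.65 m/s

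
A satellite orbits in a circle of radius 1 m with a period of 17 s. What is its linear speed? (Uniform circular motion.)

v = 2πr/T = 2π×1/17 = 0.37 m/s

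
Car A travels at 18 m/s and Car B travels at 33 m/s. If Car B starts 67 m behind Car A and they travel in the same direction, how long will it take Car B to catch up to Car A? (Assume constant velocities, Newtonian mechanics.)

Relative speed: v_rel = 33 - 18 = 15 m/s
Time to catch: t = d₀/v_rel = 67/15 = 4.47 s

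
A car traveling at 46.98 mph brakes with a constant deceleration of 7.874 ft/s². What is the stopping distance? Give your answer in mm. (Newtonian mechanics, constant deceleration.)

v₀ = 46.98 mph × 0.44704 = 21.0019 m/s
a = 7.874 ft/s² × 0.3048 = 2.4 m/s²
d = v₀² / (2a) = 21.0019² / (2 × 2.4) = 441.08 / 4.8 = 91.8917 m
d = 91.8917 m / 0.001 = 91890 mm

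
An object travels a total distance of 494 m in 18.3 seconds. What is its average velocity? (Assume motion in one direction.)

v_avg = Δd / Δt = 494 / 18.3 = 26.99 m/s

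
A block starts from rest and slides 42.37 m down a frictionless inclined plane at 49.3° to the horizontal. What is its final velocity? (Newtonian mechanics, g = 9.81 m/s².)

a = g sin(θ) = 9.81 × sin(49.3°) = 7.4373 m/s²
v = √(2ad) = √(2 × 7.4373 × 42.37) = 25.1 m/s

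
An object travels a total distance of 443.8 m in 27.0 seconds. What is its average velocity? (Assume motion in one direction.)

v_avg = Δd / Δt = 443.8 / 27.0 = 16.44 m/s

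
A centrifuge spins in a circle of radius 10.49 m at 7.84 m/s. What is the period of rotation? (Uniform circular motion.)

T = 2πr/v = 2π×10.49/7.84 = 8.41 s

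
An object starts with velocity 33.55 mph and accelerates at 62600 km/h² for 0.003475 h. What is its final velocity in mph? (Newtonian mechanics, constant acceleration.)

v₀ = 33.55 mph × 0.44704 = 14.9982 m/s
a = 62600 km/h² × 7.716049382716049e-05 = 4.83025 m/s²
t = 0.003475 h × 3600.0 = 12.51 s
v = v₀ + a × t = 14.9982 + 4.83025 × 12.51 = 75.4246 m/s
v = 75.4246 m/s / 0.44704 = 168.7 mph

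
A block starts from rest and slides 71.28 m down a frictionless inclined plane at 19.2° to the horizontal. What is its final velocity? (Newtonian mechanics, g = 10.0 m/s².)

a = g sin(θ) = 10.0 × sin(19.2°) = 3.2887 m/s²
v = √(2ad) = √(2 × 3.2887 × 71.28) = 21.65 m/s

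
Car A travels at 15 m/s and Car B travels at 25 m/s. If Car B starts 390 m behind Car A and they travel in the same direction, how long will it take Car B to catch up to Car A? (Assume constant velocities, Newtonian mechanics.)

Relative speed: v_rel = 25 - 15 = 10 m/s
Time to catch: t = d₀/v_rel = 390/10 = 39.0 s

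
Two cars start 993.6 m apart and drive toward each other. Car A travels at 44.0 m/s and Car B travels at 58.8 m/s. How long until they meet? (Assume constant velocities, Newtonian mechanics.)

Combined speed: v_combined = 44.0 + 58.8 = 102.8 m/s
Time to meet: t = d/v_combined = 993.6/102.8 = 9.67 s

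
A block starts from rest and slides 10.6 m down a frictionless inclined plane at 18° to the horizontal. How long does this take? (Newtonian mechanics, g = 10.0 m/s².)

a = g sin(θ) = 10.0 × sin(18°) = 3.0902 m/s²
t = √(2d/a) = √(2 × 10.6 / 3.0902) = 2.62 s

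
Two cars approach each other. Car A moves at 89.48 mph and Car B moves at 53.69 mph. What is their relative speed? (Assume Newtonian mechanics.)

v_rel = v_A + v_B = 89.48 + 53.69 = 143.17 mph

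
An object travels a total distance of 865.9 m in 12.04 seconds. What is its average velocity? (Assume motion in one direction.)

v_avg = Δd / Δt = 865.9 / 12.04 = 71.92 m/s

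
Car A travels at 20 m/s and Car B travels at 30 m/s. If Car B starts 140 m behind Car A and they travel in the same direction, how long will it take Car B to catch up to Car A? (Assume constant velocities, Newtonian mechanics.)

Relative speed: v_rel = 30 - 20 = 10 m/s
Time to catch: t = d₀/v_rel = 140/10 = 14.0 s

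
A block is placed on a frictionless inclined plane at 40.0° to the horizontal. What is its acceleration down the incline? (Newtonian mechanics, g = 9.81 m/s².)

a = g sin(θ) = 9.81 × sin(40.0°) = 9.81 × 0.6428 = 6.31 m/s²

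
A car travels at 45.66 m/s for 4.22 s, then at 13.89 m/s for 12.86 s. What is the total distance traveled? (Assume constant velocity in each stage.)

d₁ = v₁t₁ = 45.66 × 4.22 = 192.6852 m
d₂ = v₂t₂ = 13.89 × 12.86 = 178.6254 m
d_total = 192.6852 + 178.6254 = 371.31 m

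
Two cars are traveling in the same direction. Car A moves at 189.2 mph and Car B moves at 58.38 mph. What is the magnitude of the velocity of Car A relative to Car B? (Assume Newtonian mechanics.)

v_rel = |v_A - v_B| = |189.2 - 58.38| = 130.82 mph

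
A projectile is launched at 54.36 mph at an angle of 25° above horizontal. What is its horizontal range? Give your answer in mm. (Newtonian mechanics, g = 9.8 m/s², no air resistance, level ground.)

v₀ = 54.36 mph × 0.44704 = 24.3011 m/s
R = v₀² × sin(2θ) / g = 24.3011² × sin(2 × 25°) / 9.8 = 590.543 × 0.766044 / 9.8 = 46.1614 m
R = 46.1614 m / 0.001 = 46160 mm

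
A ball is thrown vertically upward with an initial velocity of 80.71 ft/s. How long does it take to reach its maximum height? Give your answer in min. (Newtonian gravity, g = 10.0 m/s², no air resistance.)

v₀ = 80.71 ft/s × 0.3048 = 24.6004 m/s
t_up = v₀ / g = 24.6004 / 10.0 = 2.46004 s
t_up = 2.46004 s / 60.0 = 0.041 min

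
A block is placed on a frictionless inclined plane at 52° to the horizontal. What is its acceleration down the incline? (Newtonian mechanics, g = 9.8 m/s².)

a = g sin(θ) = 9.8 × sin(52°) = 9.8 × 0.788 = 7.72 m/s²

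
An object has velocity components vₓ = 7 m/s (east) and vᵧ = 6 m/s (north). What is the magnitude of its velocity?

|v| = √(vₓ² + vᵧ²) = √(7² + 6²) = √(85) = 9.22 m/s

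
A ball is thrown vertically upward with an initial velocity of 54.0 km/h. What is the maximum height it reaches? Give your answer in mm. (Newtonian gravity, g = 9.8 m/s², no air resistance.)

v₀ = 54.0 km/h × 0.2777777777777778 = 15.0 m/s
h_max = v₀² / (2g) = 15.0² / (2 × 9.8) = 225.0 / 19.6 = 11.4796 m
h_max = 11.4796 m / 0.001 = 11480 mm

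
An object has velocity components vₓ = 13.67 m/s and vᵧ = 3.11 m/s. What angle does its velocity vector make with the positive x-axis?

θ = arctan(vᵧ/vₓ) = arctan(3.11/13.67) = 12.82°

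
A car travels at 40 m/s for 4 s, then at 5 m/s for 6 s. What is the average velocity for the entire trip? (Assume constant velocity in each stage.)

d₁ = v₁t₁ = 40 × 4 = 160 m
d₂ = v₂t₂ = 5 × 6 = 30 m
d_total = 190 m, t_total = 10 s
v_avg = d_total/t_total = 190/10 = 19.0 m/s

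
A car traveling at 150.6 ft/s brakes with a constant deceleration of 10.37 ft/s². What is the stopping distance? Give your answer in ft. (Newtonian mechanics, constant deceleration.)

v₀ = 150.6 ft/s × 0.3048 = 45.9029 m/s
a = 10.37 ft/s² × 0.3048 = 3.16078 m/s²
d = v₀² / (2a) = 45.9029² / (2 × 3.16078) = 2107.08 / 6.32156 = 333.316 m
d = 333.316 m / 0.3048 = 1094 ft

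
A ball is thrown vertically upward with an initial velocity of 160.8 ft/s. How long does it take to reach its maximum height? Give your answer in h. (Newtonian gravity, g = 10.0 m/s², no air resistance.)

v₀ = 160.8 ft/s × 0.3048 = 49.0118 m/s
t_up = v₀ / g = 49.0118 / 10.0 = 4.90118 s
t_up = 4.90118 s / 3600.0 = 0.001361 h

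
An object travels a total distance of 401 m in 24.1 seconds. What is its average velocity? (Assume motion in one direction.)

v_avg = Δd / Δt = 401 / 24.1 = 16.64 m/s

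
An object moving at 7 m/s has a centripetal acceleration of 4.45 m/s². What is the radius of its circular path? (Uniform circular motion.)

r = v²/a_c = 7²/4.45 = 11.01 m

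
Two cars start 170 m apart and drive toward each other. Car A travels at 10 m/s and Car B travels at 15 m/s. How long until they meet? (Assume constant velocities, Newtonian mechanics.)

Combined speed: v_combined = 10 + 15 = 25 m/s
Time to meet: t = d/v_combined = 170/25 = 6.8 s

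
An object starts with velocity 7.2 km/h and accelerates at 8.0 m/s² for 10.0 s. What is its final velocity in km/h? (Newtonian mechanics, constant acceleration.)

v₀ = 7.2 km/h × 0.2777777777777778 = 2.0 m/s
v = v₀ + a × t = 2.0 + 8.0 × 10.0 = 82.0 m/s
v = 82.0 m/s / 0.2777777777777778 = 295.2 km/h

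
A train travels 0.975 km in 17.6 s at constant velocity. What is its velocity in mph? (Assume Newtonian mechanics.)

d = 0.975 km × 1000.0 = 975.0 m
v = d / t = 975.0 / 17.6 = 55.3977 m/s
v = 55.3977 m/s / 0.44704 = 123.9 mph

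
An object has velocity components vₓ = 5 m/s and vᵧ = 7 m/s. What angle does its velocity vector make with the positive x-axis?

θ = arctan(vᵧ/vₓ) = arctan(7/5) = 54.46°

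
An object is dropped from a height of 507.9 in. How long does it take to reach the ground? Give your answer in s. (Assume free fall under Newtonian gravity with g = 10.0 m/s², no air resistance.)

h = 507.9 in × 0.0254 = 12.9007 m
t = √(2h/g) = √(2 × 12.9007 / 10.0) = 1.606 s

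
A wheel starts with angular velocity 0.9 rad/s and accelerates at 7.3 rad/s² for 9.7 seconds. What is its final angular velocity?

ω = ω₀ + αt = 0.9 + 7.3 × 9.7 = 71.71 rad/s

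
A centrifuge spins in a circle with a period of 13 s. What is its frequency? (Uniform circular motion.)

f = 1/T = 1/13 = 0.0769 Hz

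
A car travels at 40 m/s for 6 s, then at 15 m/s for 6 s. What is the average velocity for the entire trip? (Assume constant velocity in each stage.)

d₁ = v₁t₁ = 40 × 6 = 240 m
d₂ = v₂t₂ = 15 × 6 = 90 m
d_total = 330 m, t_total = 12 s
v_avg = d_total/t_total = 330/12 = 27.5 m/s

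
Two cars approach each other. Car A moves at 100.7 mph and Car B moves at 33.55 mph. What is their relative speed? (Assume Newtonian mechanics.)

v_rel = v_A + v_B = 100.7 + 33.55 = 134.25 mph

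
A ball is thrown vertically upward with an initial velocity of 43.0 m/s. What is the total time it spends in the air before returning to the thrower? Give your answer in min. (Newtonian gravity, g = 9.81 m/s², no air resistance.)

t_total = 2 × v₀ / g = 2 × 43.0 / 9.81 = 8.76656 s
t_total = 8.76656 s / 60.0 = 0.1461 min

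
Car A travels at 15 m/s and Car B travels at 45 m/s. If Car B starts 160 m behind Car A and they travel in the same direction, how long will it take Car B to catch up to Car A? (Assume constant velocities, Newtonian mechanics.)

Relative speed: v_rel = 45 - 15 = 30 m/s
Time to catch: t = d₀/v_rel = 160/30 = 5.33 s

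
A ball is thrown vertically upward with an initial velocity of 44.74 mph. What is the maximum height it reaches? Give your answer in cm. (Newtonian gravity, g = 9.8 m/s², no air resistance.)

v₀ = 44.74 mph × 0.44704 = 20.0006 m/s
h_max = v₀² / (2g) = 20.0006² / (2 × 9.8) = 400.024 / 19.6 = 20.4094 m
h_max = 20.4094 m / 0.01 = 2041 cm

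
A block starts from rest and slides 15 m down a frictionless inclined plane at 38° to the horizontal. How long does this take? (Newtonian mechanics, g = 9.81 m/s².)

a = g sin(θ) = 9.81 × sin(38°) = 6.0396 m/s²
t = √(2d/a) = √(2 × 15 / 6.0396) = 2.23 s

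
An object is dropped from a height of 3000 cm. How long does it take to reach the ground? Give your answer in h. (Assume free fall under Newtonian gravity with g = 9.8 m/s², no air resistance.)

h = 3000 cm × 0.01 = 30.0 m
t = √(2h/g) = √(2 × 30.0 / 9.8) = 2.47436 s
t = 2.47436 s / 3600.0 = 0.0006873 h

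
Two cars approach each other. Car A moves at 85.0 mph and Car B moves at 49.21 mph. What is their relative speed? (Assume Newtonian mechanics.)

v_rel = v_A + v_B = 85.0 + 49.21 = 134.21 mph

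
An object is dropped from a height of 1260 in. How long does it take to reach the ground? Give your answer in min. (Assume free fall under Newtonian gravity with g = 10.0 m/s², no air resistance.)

h = 1260 in × 0.0254 = 32.004 m
t = √(2h/g) = √(2 × 32.004 / 10.0) = 2.52998 s
t = 2.52998 s / 60.0 = 0.04217 min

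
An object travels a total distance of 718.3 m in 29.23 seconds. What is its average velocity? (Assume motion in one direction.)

v_avg = Δd / Δt = 718.3 / 29.23 = 24.57 m/s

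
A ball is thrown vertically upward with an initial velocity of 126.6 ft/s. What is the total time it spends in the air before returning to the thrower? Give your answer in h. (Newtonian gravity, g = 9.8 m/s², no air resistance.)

v₀ = 126.6 ft/s × 0.3048 = 38.5877 m/s
t_total = 2 × v₀ / g = 2 × 38.5877 / 9.8 = 7.87504 s
t_total = 7.87504 s / 3600.0 = 0.002188 h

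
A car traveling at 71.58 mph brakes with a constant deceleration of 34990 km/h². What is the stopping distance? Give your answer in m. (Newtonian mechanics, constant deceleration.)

v₀ = 71.58 mph × 0.44704 = 31.9991 m/s
a = 34990 km/h² × 7.716049382716049e-05 = 2.69985 m/s²
d = v₀² / (2a) = 31.9991² / (2 × 2.69985) = 1023.94 / 5.3997 = 189.6 m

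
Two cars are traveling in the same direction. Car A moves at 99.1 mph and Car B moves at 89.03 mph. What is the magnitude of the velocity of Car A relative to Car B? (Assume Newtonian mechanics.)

v_rel = |v_A - v_B| = |99.1 - 89.03| = 10.07 mph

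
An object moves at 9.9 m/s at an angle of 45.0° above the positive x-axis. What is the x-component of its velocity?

vₓ = v cos(θ) = 9.9 × cos(45.0°) = 7.0 m/s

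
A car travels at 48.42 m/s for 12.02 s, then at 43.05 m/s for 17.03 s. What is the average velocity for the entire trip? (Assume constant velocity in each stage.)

d₁ = v₁t₁ = 48.42 × 12.02 = 582.0084 m
d₂ = v₂t₂ = 43.05 × 17.03 = 733.1415 m
d_total = 1315.1499 m, t_total = 29.05 s
v_avg = d_total/t_total = 1315.1499/29.05 = 45.27 m/s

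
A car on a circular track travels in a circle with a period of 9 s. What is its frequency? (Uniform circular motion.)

f = 1/T = 1/9 = 0.1111 Hz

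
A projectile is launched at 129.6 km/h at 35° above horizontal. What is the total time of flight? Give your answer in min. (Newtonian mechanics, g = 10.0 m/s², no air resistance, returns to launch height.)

v₀ = 129.6 km/h × 0.2777777777777778 = 36.0 m/s
T = 2 × v₀ × sin(θ) / g = 2 × 36.0 × sin(35°) / 10.0 = 2 × 36.0 × 0.573576 / 10.0 = 4.12975 s
T = 4.12975 s / 60.0 = 0.06883 min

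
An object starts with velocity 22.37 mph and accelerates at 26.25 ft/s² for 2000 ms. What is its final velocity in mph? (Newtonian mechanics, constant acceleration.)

v₀ = 22.37 mph × 0.44704 = 10.0003 m/s
a = 26.25 ft/s² × 0.3048 = 8.001 m/s²
t = 2000 ms × 0.001 = 2.0 s
v = v₀ + a × t = 10.0003 + 8.001 × 2.0 = 26.0023 m/s
v = 26.0023 m/s / 0.44704 = 58.17 mph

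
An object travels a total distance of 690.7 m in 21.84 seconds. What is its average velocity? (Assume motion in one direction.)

v_avg = Δd / Δt = 690.7 / 21.84 = 31.63 m/s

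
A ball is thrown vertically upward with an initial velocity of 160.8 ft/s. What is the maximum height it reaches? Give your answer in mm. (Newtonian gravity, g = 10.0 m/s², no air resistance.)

v₀ = 160.8 ft/s × 0.3048 = 49.0118 m/s
h_max = v₀² / (2g) = 49.0118² / (2 × 10.0) = 2402.16 / 20.0 = 120.108 m
h_max = 120.108 m / 0.001 = 120100 mm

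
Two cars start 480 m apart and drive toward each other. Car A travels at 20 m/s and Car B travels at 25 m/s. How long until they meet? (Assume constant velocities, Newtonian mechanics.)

Combined speed: v_combined = 20 + 25 = 45 m/s
Time to meet: t = d/v_combined = 480/45 = 10.67 s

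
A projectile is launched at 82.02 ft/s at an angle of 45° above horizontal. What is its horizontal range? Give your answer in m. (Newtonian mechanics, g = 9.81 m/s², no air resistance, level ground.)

v₀ = 82.02 ft/s × 0.3048 = 24.9997 m/s
R = v₀² × sin(2θ) / g = 24.9997² × sin(2 × 45°) / 9.81 = 624.985 × 1.0 / 9.81 = 63.71 m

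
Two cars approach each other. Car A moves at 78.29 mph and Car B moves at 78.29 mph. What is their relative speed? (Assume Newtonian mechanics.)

v_rel = v_A + v_B = 78.29 + 78.29 = 156.58 mph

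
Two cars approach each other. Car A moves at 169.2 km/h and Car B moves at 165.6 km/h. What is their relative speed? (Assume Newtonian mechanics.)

v_rel = v_A + v_B = 169.2 + 165.6 = 334.8 km/h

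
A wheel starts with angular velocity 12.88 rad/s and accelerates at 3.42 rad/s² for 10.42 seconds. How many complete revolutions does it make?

θ = ω₀t + ½αt² = 12.88×10.42 + ½×3.42×10.42² = 319.875244 rad
Total revolutions = θ/(2π) = 319.875244/(2π) = 50.91
Complete revolutions = ⌊50.91⌋ = 50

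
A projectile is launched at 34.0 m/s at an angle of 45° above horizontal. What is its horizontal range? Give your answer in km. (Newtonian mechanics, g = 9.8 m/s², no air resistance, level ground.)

R = v₀² × sin(2θ) / g = 34.0² × sin(2 × 45°) / 9.8 = 1156.0 × 1.0 / 9.8 = 117.959 m
R = 117.959 m / 1000.0 = 0.118 km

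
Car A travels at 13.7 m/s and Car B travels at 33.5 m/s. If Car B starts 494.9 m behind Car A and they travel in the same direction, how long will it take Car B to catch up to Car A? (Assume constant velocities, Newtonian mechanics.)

Relative speed: v_rel = 33.5 - 13.7 = 19.8 m/s
Time to catch: t = d₀/v_rel = 494.9/19.8 = 24.99 s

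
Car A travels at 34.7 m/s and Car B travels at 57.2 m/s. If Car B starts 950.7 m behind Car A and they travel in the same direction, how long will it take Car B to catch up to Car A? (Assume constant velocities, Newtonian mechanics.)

Relative speed: v_rel = 57.2 - 34.7 = 22.5 m/s
Time to catch: t = d₀/v_rel = 950.7/22.5 = 42.25 s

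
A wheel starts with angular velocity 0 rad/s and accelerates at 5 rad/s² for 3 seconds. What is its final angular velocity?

ω = ω₀ + αt = 0 + 5 × 3 = 15 rad/s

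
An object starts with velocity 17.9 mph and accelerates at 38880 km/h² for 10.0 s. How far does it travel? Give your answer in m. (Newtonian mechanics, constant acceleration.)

v₀ = 17.9 mph × 0.44704 = 8.00202 m/s
a = 38880 km/h² × 7.716049382716049e-05 = 3.0 m/s²
d = v₀ × t + ½ × a × t² = 8.00202 × 10.0 + 0.5 × 3.0 × 10.0² = 230.0 m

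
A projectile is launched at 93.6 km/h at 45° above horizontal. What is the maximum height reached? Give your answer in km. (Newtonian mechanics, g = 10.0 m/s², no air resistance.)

v₀ = 93.6 km/h × 0.2777777777777778 = 26.0 m/s
H = v₀² × sin²(θ) / (2g) = 26.0² × sin(45°)² / (2 × 10.0) = 676.0 × 0.5 / 20.0 = 16.9 m
H = 16.9 m / 1000.0 = 0.0169 km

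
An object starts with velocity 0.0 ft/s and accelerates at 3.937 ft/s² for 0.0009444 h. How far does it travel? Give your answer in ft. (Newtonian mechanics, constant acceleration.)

v₀ = 0.0 ft/s × 0.3048 = 0.0 m/s
a = 3.937 ft/s² × 0.3048 = 1.2 m/s²
t = 0.0009444 h × 3600.0 = 3.39984 s
d = v₀ × t + ½ × a × t² = 0.0 × 3.39984 + 0.5 × 1.2 × 3.39984² = 6.93535 m
d = 6.93535 m / 0.3048 = 22.75 ft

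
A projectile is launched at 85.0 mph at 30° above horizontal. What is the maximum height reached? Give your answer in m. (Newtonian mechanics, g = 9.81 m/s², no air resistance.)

v₀ = 85.0 mph × 0.44704 = 37.9984 m/s
H = v₀² × sin²(θ) / (2g) = 37.9984² × sin(30°)² / (2 × 9.81) = 1443.88 × 0.25 / 19.62 = 18.4 m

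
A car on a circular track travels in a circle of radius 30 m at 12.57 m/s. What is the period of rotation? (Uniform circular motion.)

T = 2πr/v = 2π×30/12.57 = 15.0 s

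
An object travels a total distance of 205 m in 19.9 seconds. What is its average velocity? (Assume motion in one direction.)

v_avg = Δd / Δt = 205 / 19.9 = 10.3 m/s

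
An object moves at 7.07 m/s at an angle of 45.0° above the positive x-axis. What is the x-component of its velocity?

vₓ = v cos(θ) = 7.07 × cos(45.0°) = 5.0 m/s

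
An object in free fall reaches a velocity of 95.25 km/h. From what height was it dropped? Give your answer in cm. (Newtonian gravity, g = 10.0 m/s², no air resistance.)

v = 95.25 km/h × 0.2777777777777778 = 26.4583 m/s
h = v² / (2g) = 26.4583² / (2 × 10.0) = 35.0021 m
h = 35.0021 m / 0.01 = 3500 cm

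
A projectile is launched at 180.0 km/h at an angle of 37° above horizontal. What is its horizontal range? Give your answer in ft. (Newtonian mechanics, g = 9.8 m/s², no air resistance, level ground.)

v₀ = 180.0 km/h × 0.2777777777777778 = 50.0 m/s
R = v₀² × sin(2θ) / g = 50.0² × sin(2 × 37°) / 9.8 = 2500.0 × 0.961262 / 9.8 = 245.22 m
R = 245.22 m / 0.3048 = 804.5 ft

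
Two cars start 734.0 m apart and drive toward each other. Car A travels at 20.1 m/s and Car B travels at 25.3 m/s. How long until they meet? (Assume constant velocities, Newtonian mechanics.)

Combined speed: v_combined = 20.1 + 25.3 = 45.4 m/s
Time to meet: t = d/v_combined = 734.0/45.4 = 16.17 s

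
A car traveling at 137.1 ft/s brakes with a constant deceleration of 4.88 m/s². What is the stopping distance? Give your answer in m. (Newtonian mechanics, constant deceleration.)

v₀ = 137.1 ft/s × 0.3048 = 41.7881 m/s
d = v₀² / (2a) = 41.7881² / (2 × 4.88) = 1746.25 / 9.76 = 178.9 m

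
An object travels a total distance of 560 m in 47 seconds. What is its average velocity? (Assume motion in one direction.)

v_avg = Δd / Δt = 560 / 47 = 11.91 m/s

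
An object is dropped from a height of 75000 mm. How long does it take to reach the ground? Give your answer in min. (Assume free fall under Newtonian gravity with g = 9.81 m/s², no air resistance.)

h = 75000 mm × 0.001 = 75.0 m
t = √(2h/g) = √(2 × 75.0 / 9.81) = 3.91031 s
t = 3.91031 s / 60.0 = 0.06517 min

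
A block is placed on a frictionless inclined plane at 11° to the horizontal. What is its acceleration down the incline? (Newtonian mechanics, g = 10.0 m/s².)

a = g sin(θ) = 10.0 × sin(11°) = 10.0 × 0.1908 = 1.91 m/s²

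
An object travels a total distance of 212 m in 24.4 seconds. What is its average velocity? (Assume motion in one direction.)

v_avg = Δd / Δt = 212 / 24.4 = 8.69 m/s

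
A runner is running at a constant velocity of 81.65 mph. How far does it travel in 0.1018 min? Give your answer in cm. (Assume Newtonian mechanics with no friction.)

v = 81.65 mph × 0.44704 = 36.5008 m/s
t = 0.1018 min × 60.0 = 6.108 s
d = v × t = 36.5008 × 6.108 = 222.947 m
d = 222.947 m / 0.01 = 22290 cm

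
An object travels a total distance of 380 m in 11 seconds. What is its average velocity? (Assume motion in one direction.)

v_avg = Δd / Δt = 380 / 11 = 34.55 m/s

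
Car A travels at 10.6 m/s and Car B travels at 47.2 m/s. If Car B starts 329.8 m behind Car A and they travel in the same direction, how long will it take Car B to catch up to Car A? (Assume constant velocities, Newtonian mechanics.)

Relative speed: v_rel = 47.2 - 10.6 = 36.6 m/s
Time to catch: t = d₀/v_rel = 329.8/36.6 = 9.01 s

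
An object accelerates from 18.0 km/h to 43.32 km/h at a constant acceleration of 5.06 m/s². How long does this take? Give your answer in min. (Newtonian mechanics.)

v₀ = 18.0 km/h × 0.2777777777777778 = 5.0 m/s
v = 43.32 km/h × 0.2777777777777778 = 12.0333 m/s
t = (v - v₀) / a = (12.0333 - 5.0) / 5.06 = 1.38998 s
t = 1.38998 s / 60.0 = 0.02317 min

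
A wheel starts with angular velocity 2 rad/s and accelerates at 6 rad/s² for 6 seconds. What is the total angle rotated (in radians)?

θ = ω₀t + ½αt² = 2×6 + ½×6×6² = 120.0 rad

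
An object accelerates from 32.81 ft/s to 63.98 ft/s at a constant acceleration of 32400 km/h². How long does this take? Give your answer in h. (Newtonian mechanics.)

v₀ = 32.81 ft/s × 0.3048 = 10.0005 m/s
v = 63.98 ft/s × 0.3048 = 19.5011 m/s
a = 32400 km/h² × 7.716049382716049e-05 = 2.5 m/s²
t = (v - v₀) / a = (19.5011 - 10.0005) / 2.5 = 3.80024 s
t = 3.80024 s / 3600.0 = 0.001056 h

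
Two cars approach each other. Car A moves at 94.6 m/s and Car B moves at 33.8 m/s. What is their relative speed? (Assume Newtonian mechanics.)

v_rel = v_A + v_B = 94.6 + 33.8 = 128.4 m/s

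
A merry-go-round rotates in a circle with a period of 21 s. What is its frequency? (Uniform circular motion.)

f = 1/T = 1/21 = 0.0476 Hz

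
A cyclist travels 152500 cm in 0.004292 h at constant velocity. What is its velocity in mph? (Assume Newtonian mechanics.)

d = 152500 cm × 0.01 = 1525.0 m
t = 0.004292 h × 3600.0 = 15.4512 s
v = d / t = 1525.0 / 15.4512 = 98.6978 m/s
v = 98.6978 m/s / 0.44704 = 220.8 mph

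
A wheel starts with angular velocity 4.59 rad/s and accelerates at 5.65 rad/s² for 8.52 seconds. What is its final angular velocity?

ω = ω₀ + αt = 4.59 + 5.65 × 8.52 = 52.73 rad/s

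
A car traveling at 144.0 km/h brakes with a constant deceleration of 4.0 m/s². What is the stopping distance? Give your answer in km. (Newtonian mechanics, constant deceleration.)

v₀ = 144.0 km/h × 0.2777777777777778 = 40.0 m/s
d = v₀² / (2a) = 40.0² / (2 × 4.0) = 1600.0 / 8.0 = 200.0 m
d = 200.0 m / 1000.0 = 0.2 km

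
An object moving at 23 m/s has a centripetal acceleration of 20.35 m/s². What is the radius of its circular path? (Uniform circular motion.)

r = v²/a_c = 23²/20.35 = 26.0 m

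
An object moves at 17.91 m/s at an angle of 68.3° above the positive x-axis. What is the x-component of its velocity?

vₓ = v cos(θ) = 17.91 × cos(68.3°) = 6.62 m/s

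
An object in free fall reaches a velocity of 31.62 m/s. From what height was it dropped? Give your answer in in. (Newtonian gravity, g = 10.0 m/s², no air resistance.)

h = v² / (2g) = 31.62² / (2 × 10.0) = 49.9912 m
h = 49.9912 m / 0.0254 = 1968 in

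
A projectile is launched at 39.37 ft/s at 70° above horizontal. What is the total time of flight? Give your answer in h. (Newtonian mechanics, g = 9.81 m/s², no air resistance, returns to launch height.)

v₀ = 39.37 ft/s × 0.3048 = 12.0 m/s
T = 2 × v₀ × sin(θ) / g = 2 × 12.0 × sin(70°) / 9.81 = 2 × 12.0 × 0.939693 / 9.81 = 2.29894 s
T = 2.29894 s / 3600.0 = 0.0006386 h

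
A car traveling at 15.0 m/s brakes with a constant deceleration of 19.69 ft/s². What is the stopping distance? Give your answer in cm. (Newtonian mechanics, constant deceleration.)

a = 19.69 ft/s² × 0.3048 = 6.00151 m/s²
d = v₀² / (2a) = 15.0² / (2 × 6.00151) = 225.0 / 12.003 = 18.7453 m
d = 18.7453 m / 0.01 = 1875 cm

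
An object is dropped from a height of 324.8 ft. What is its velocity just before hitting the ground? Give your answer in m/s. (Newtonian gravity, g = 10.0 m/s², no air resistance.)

h = 324.8 ft × 0.3048 = 98.999 m
v = √(2gh) = √(2 × 10.0 × 98.999) = 44.5 m/s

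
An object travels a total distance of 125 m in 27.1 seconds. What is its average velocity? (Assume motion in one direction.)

v_avg = Δd / Δt = 125 / 27.1 = 4.61 m/s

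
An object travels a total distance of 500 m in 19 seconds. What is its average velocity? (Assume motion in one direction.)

v_avg = Δd / Δt = 500 / 19 = 26.32 m/s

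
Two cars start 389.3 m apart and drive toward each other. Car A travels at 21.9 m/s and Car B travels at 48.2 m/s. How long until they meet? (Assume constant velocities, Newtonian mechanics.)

Combined speed: v_combined = 21.9 + 48.2 = 70.1 m/s
Time to meet: t = d/v_combined = 389.3/70.1 = 5.55 s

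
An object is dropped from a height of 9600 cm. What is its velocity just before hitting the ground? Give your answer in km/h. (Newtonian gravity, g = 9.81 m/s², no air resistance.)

h = 9600 cm × 0.01 = 96.0 m
v = √(2gh) = √(2 × 9.81 × 96.0) = 43.3995 m/s
v = 43.3995 m/s / 0.2777777777777778 = 156.2 km/h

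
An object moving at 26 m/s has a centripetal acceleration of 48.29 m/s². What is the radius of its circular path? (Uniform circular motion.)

r = v²/a_c = 26²/48.29 = 14.0 m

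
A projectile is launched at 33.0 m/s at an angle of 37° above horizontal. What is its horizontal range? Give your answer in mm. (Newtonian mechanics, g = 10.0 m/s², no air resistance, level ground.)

R = v₀² × sin(2θ) / g = 33.0² × sin(2 × 37°) / 10.0 = 1089.0 × 0.961262 / 10.0 = 104.681 m
R = 104.681 m / 0.001 = 104700 mm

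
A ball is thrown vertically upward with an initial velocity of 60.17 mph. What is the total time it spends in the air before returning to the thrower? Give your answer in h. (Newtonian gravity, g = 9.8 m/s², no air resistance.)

v₀ = 60.17 mph × 0.44704 = 26.8984 m/s
t_total = 2 × v₀ / g = 2 × 26.8984 / 9.8 = 5.48947 s
t_total = 5.48947 s / 3600.0 = 0.001525 h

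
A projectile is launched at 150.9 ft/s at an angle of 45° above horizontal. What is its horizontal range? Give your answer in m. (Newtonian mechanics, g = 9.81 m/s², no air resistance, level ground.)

v₀ = 150.9 ft/s × 0.3048 = 45.9943 m/s
R = v₀² × sin(2θ) / g = 45.9943² × sin(2 × 45°) / 9.81 = 2115.48 × 1.0 / 9.81 = 215.6 m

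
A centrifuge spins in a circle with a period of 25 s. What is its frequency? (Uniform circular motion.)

f = 1/T = 1/25 = 0.04 Hz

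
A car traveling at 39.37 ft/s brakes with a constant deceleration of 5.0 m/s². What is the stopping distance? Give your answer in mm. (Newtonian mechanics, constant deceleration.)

v₀ = 39.37 ft/s × 0.3048 = 12.0 m/s
d = v₀² / (2a) = 12.0² / (2 × 5.0) = 144.0 / 10.0 = 14.4 m
d = 14.4 m / 0.001 = 14400 mm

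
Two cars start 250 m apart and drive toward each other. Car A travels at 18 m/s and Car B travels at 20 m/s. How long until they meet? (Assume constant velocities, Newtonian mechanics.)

Combined speed: v_combined = 18 + 20 = 38 m/s
Time to meet: t = d/v_combined = 250/38 = 6.58 s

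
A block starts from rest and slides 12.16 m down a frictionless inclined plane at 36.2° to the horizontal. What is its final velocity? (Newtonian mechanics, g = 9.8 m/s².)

a = g sin(θ) = 9.8 × sin(36.2°) = 5.7879 m/s²
v = √(2ad) = √(2 × 5.7879 × 12.16) = 11.86 m/s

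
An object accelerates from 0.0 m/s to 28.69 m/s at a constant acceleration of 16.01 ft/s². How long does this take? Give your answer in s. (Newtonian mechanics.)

a = 16.01 ft/s² × 0.3048 = 4.87985 m/s²
t = (v - v₀) / a = (28.69 - 0.0) / 4.87985 = 5.879 s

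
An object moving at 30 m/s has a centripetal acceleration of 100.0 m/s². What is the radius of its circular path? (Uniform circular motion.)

r = v²/a_c = 30²/100.0 = 9.0 m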